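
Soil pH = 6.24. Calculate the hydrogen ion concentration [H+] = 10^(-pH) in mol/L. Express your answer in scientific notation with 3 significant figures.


Step 1: [H+] = 10^(-pH)
Step 2: [H+] = 10^(-6.24)
Step 3: [H+] = 5.75e-07 mol/L

5.75e-07


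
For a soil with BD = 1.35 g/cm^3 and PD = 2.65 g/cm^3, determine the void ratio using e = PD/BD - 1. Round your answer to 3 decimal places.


Step 1: e = PD / BD - 1
Step 2: e = 2.65 / 1.35 - 1
Step 3: e = 1.96296 - 1
Step 4: e = 0.963

0.963


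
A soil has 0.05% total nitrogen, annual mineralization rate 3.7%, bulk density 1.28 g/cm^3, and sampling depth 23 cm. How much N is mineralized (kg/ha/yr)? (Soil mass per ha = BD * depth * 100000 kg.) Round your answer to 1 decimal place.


Step 1: Soil mass per ha = BD * depth * 100000 = 1.28 * 23 * 100000 = 2944000 kg
Step 2: Total N pool = soil mass * N%/100 = 2944000 * 0.05/100 = 1472.0 kg/ha
Step 3: N mineralized = N pool * rate%/100 = 1472.0 * 3.7/100 = 54.5 kg/ha/yr

54.5


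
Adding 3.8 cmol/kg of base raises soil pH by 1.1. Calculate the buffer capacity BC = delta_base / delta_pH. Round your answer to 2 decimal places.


Step 1: BC = change in base / change in pH
Step 2: BC = 3.8 / 1.1
Step 3: BC = 3.45 cmol/(kg*pH unit)

3.45


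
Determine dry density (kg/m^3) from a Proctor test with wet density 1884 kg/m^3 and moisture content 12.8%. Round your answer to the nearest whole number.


Step 1: Dry density = wet density / (1 + w/100)
Step 2: Dry density = 1884 / (1 + 12.8/100)
Step 3: Dry density = 1884 / 1.128
Step 4: Dry density = 1670 kg/m^3

1670


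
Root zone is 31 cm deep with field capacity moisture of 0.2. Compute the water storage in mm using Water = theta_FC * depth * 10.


Step 1: Water (mm) = theta_FC * depth (cm) * 10
Step 2: Water = 0.2 * 31 * 10
Step 3: Water = 62.0 mm

62.0


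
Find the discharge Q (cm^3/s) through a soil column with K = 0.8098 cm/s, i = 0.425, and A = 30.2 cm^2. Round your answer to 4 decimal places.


Step 1: Apply Darcy's law: Q = K * i * A
Step 2: Q = 0.8098 * 0.425 * 30.2
Step 3: Q = 10.3938 cm^3/s

10.3938


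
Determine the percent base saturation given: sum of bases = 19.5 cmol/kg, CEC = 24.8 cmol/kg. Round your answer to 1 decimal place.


Step 1: BS = 100 * (sum of bases) / CEC
Step 2: BS = 100 * 19.5 / 24.8
Step 3: BS = 78.6%

78.6


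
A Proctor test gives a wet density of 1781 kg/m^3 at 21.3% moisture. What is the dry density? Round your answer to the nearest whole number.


Step 1: Dry density = wet density / (1 + w/100)
Step 2: Dry density = 1781 / (1 + 21.3/100)
Step 3: Dry density = 1781 / 1.213
Step 4: Dry density = 1468 kg/m^3

1468


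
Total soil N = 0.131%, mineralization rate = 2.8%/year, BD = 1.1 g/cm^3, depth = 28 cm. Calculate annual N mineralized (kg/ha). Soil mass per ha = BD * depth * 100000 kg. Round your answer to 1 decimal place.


Step 1: Soil mass per ha = BD * depth * 100000 = 1.1 * 28 * 100000 = 3080000 kg
Step 2: Total N pool = soil mass * N%/100 = 3080000 * 0.131/100 = 4034.8 kg/ha
Step 3: N mineralized = N pool * rate%/100 = 4034.8 * 2.8/100 = 113.0 kg/ha/yr

113.0


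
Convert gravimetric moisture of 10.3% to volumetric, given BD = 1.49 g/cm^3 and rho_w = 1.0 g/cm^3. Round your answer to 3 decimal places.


Step 1: theta = (w / 100) * BD / rho_w
Step 2: theta = (10.3 / 100) * 1.49 / 1.0
Step 3: theta = 0.103 * 1.49
Step 4: theta = 0.153

0.153


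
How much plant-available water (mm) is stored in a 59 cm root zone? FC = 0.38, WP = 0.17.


Step 1: Available water = (FC - WP) * depth * 10
Step 2: AW = (0.38 - 0.17) * 59 * 10
Step 3: AW = 0.21 * 59 * 10
Step 4: AW = 123.9 mm

123.9


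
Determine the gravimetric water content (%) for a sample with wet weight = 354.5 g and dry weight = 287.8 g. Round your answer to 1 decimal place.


Step 1: Water mass = wet - dry = 354.5 - 287.8 = 66.7 g
Step 2: w = 100 * water mass / dry mass
Step 3: w = 100 * 66.7 / 287.8 = 23.2%

23.2


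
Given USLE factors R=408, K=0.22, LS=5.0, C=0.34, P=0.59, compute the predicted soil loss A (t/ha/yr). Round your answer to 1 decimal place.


Step 1: A = R * K * LS * C * P
Step 2: R * K = 408 * 0.22 = 89.76
Step 3: (R*K) * LS = 89.76 * 5.0 = 448.8
Step 4: * C * P = 448.8 * 0.34 * 0.59 = 90.0
Step 5: A = 90.0 t/(ha*yr)

90.0


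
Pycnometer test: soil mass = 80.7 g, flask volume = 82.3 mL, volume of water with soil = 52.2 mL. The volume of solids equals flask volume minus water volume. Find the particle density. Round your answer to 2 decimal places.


Step 1: Volume of solids = flask volume - water volume with soil
Step 2: V_solids = 82.3 - 52.2 = 30.1 mL
Step 3: Particle density = mass / V_solids = 80.7 / 30.1 = 2.68 g/cm^3

2.68


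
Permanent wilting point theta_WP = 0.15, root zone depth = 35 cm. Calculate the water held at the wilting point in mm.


Step 1: Water (mm) = theta_WP * depth * 10
Step 2: Water = 0.15 * 35 * 10
Step 3: Water = 52.5 mm

52.5


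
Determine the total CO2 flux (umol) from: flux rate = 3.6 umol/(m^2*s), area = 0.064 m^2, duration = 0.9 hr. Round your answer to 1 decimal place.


Step 1: Convert time to seconds: 0.9 hr * 3600 = 3240.0 s
Step 2: Total = flux * area * time_s
Step 3: Total = 3.6 * 0.064 * 3240.0
Step 4: Total = 746.5 umol

746.5


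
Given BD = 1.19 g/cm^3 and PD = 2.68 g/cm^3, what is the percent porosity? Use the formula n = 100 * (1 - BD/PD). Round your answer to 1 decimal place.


Step 1: Formula: n = 100 * (1 - BD / PD)
Step 2: n = 100 * (1 - 1.19 / 2.68)
Step 3: n = 100 * (1 - 0.44403)
Step 4: n = 55.6%

55.6


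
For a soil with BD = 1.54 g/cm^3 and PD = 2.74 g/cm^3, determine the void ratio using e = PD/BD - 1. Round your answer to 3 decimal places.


Step 1: e = PD / BD - 1
Step 2: e = 2.74 / 1.54 - 1
Step 3: e = 1.77922 - 1
Step 4: e = 0.779

0.779


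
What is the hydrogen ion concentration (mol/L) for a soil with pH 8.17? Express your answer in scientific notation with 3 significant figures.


Step 1: [H+] = 10^(-pH)
Step 2: [H+] = 10^(-8.17)
Step 3: [H+] = 6.76e-09 mol/L

6.76e-09


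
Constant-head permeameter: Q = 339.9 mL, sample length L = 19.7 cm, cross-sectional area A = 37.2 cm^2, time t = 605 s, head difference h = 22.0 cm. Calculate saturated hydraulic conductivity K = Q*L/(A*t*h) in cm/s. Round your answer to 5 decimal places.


Step 1: K = Q * L / (A * t * h)
Step 2: Numerator = 339.9 * 19.7 = 6696.03
Step 3: Denominator = 37.2 * 605 * 22.0 = 495132.0
Step 4: K = 6696.03 / 495132.0 = 0.01352 cm/s

0.01352


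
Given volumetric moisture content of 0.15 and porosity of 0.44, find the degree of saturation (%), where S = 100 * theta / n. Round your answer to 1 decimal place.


Step 1: S = 100 * theta_v / n
Step 2: S = 100 * 0.15 / 0.44
Step 3: S = 34.1%

34.1


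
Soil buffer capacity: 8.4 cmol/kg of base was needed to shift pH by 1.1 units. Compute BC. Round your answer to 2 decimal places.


Step 1: BC = change in base / change in pH
Step 2: BC = 8.4 / 1.1
Step 3: BC = 7.64 cmol/(kg*pH unit)

7.64


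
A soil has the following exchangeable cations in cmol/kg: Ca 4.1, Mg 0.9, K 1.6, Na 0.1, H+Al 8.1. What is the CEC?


Step 1: CEC = Ca + Mg + K + Na + (H+Al)
Step 2: CEC = 4.1 + 0.9 + 1.6 + 0.1 + 8.1
Step 3: CEC = 14.8 cmol/kg

14.8


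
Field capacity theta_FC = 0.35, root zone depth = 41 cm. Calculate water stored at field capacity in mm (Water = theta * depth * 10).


Step 1: Water (mm) = theta_FC * depth (cm) * 10
Step 2: Water = 0.35 * 41 * 10
Step 3: Water = 143.5 mm

143.5


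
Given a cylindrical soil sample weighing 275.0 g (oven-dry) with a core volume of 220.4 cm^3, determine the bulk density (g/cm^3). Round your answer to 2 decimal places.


Step 1: Identify the formula: BD = dry mass / volume
Step 2: Substitute values: BD = 275.0 / 220.4
Step 3: BD = 1.25 g/cm^3

1.25


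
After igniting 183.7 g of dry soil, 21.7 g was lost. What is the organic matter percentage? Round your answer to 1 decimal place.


Step 1: OM% = 100 * LOI / sample mass
Step 2: OM = 100 * 21.7 / 183.7
Step 3: OM = 11.8%

11.8


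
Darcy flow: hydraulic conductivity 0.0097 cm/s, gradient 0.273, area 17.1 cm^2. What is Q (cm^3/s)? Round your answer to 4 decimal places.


Step 1: Apply Darcy's law: Q = K * i * A
Step 2: Q = 0.0097 * 0.273 * 17.1
Step 3: Q = 0.0453 cm^3/s

0.0453


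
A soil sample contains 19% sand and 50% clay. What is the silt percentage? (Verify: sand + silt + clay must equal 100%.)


Step 1: sand + silt + clay = 100%
Step 2: silt = 100 - sand - clay
Step 3: silt = 100 - 19 - 50
Step 4: silt = 31%

31


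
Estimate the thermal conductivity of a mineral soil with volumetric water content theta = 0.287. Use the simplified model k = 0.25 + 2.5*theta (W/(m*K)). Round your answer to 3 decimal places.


Step 1: k = 0.25 + 2.5 * theta
Step 2: k = 0.25 + 2.5 * 0.287
Step 3: k = 0.25 + 0.718
Step 4: k = 0.968 W/(m*K)

0.968


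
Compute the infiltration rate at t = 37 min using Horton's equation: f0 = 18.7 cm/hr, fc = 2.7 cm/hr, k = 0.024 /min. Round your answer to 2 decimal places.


Step 1: f = fc + (f0 - fc) * exp(-k * t)
Step 2: exp(-0.024 * 37) = 0.411478
Step 3: f = 2.7 + (18.7 - 2.7) * 0.411478
Step 4: f = 2.7 + 16.0 * 0.411478
Step 5: f = 9.28 cm/hr

9.28


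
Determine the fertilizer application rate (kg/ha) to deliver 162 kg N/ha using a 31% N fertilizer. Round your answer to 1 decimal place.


Step 1: Fertilizer rate = target N / (N content / 100)
Step 2: Rate = 162 / (31 / 100)
Step 3: Rate = 162 / 0.31
Step 4: Rate = 522.6 kg/ha

522.6


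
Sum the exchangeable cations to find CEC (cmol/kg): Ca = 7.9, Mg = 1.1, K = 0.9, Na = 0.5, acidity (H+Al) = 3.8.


Step 1: CEC = Ca + Mg + K + Na + (H+Al)
Step 2: CEC = 7.9 + 1.1 + 0.9 + 0.5 + 3.8
Step 3: CEC = 14.2 cmol/kg

14.2


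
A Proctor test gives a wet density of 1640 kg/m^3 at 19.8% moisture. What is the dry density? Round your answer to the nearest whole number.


Step 1: Dry density = wet density / (1 + w/100)
Step 2: Dry density = 1640 / (1 + 19.8/100)
Step 3: Dry density = 1640 / 1.198
Step 4: Dry density = 1369 kg/m^3

1369


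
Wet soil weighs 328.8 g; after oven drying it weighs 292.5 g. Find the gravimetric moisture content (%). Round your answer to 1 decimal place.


Step 1: Water mass = wet - dry = 328.8 - 292.5 = 36.3 g
Step 2: w = 100 * water mass / dry mass
Step 3: w = 100 * 36.3 / 292.5 = 12.4%

12.4


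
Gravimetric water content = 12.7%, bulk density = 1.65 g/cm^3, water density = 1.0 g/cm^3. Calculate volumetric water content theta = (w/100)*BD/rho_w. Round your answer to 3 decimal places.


Step 1: theta = (w / 100) * BD / rho_w
Step 2: theta = (12.7 / 100) * 1.65 / 1.0
Step 3: theta = 0.127 * 1.65
Step 4: theta = 0.21

0.21


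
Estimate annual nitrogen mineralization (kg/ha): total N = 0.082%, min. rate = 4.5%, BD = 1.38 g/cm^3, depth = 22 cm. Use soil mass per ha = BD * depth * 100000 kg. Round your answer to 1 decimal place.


Step 1: Soil mass per ha = BD * depth * 100000 = 1.38 * 22 * 100000 = 3036000 kg
Step 2: Total N pool = soil mass * N%/100 = 3036000 * 0.082/100 = 2489.52 kg/ha
Step 3: N mineralized = N pool * rate%/100 = 2489.52 * 4.5/100 = 112.0 kg/ha/yr

112.0


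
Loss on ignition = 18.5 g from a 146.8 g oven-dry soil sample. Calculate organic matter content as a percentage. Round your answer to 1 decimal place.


Step 1: OM% = 100 * LOI / sample mass
Step 2: OM = 100 * 18.5 / 146.8
Step 3: OM = 12.6%

12.6


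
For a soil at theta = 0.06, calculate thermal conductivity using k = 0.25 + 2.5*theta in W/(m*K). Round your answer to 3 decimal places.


Step 1: k = 0.25 + 2.5 * theta
Step 2: k = 0.25 + 2.5 * 0.06
Step 3: k = 0.25 + 0.15
Step 4: k = 0.4 W/(m*K)

0.4


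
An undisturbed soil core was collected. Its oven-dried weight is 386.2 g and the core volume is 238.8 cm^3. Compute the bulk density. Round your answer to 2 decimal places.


Step 1: Identify the formula: BD = dry mass / volume
Step 2: Substitute values: BD = 386.2 / 238.8
Step 3: BD = 1.62 g/cm^3

1.62


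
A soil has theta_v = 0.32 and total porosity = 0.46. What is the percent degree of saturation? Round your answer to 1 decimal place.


Step 1: S = 100 * theta_v / n
Step 2: S = 100 * 0.32 / 0.46
Step 3: S = 69.6%

69.6


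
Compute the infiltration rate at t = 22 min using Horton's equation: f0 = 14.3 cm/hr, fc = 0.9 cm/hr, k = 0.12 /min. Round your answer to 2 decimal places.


Step 1: f = fc + (f0 - fc) * exp(-k * t)
Step 2: exp(-0.12 * 22) = 0.071361
Step 3: f = 0.9 + (14.3 - 0.9) * 0.071361
Step 4: f = 0.9 + 13.4 * 0.071361
Step 5: f = 1.86 cm/hr

1.86


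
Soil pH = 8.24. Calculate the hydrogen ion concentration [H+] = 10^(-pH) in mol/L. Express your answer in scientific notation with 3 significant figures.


Step 1: [H+] = 10^(-pH)
Step 2: [H+] = 10^(-8.24)
Step 3: [H+] = 5.75e-09 mol/L

5.75e-09


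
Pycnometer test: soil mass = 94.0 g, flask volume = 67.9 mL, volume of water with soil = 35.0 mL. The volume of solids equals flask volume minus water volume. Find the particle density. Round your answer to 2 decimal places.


Step 1: Volume of solids = flask volume - water volume with soil
Step 2: V_solids = 67.9 - 35.0 = 32.9 mL
Step 3: Particle density = mass / V_solids = 94.0 / 32.9 = 2.86 g/cm^3

2.86


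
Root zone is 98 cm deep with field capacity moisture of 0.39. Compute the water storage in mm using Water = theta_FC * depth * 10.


Step 1: Water (mm) = theta_FC * depth (cm) * 10
Step 2: Water = 0.39 * 98 * 10
Step 3: Water = 382.2 mm

382.2


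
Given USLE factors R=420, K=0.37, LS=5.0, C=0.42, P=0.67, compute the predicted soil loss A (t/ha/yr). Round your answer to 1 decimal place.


Step 1: A = R * K * LS * C * P
Step 2: R * K = 420 * 0.37 = 155.4
Step 3: (R*K) * LS = 155.4 * 5.0 = 777.0
Step 4: * C * P = 777.0 * 0.42 * 0.67 = 218.6
Step 5: A = 218.6 t/(ha*yr)

218.6


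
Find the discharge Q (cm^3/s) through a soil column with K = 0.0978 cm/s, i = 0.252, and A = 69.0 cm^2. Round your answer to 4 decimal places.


Step 1: Apply Darcy's law: Q = K * i * A
Step 2: Q = 0.0978 * 0.252 * 69.0
Step 3: Q = 1.7005 cm^3/s

1.7005


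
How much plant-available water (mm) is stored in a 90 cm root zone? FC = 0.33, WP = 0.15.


Step 1: Available water = (FC - WP) * depth * 10
Step 2: AW = (0.33 - 0.15) * 90 * 10
Step 3: AW = 0.18 * 90 * 10
Step 4: AW = 162.0 mm

162.0


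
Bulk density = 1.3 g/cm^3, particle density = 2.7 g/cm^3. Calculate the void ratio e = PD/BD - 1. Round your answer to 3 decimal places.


Step 1: e = PD / BD - 1
Step 2: e = 2.7 / 1.3 - 1
Step 3: e = 2.07692 - 1
Step 4: e = 1.077

1.077


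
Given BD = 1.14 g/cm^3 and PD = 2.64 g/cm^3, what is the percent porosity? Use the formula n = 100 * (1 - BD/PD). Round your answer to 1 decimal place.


Step 1: Formula: n = 100 * (1 - BD / PD)
Step 2: n = 100 * (1 - 1.14 / 2.64)
Step 3: n = 100 * (1 - 0.43182)
Step 4: n = 56.8%

56.8


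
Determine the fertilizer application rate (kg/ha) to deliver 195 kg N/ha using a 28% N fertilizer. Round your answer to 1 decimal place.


Step 1: Fertilizer rate = target N / (N content / 100)
Step 2: Rate = 195 / (28 / 100)
Step 3: Rate = 195 / 0.28
Step 4: Rate = 696.4 kg/ha

696.4


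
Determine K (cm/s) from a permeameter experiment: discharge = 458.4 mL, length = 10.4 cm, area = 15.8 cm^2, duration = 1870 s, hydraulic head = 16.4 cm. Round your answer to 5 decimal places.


Step 1: K = Q * L / (A * t * h)
Step 2: Numerator = 458.4 * 10.4 = 4767.36
Step 3: Denominator = 15.8 * 1870 * 16.4 = 484554.4
Step 4: K = 4767.36 / 484554.4 = 0.00984 cm/s

0.00984


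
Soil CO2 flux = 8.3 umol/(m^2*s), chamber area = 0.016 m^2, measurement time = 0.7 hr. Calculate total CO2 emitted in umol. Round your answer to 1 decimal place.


Step 1: Convert time to seconds: 0.7 hr * 3600 = 2520.0 s
Step 2: Total = flux * area * time_s
Step 3: Total = 8.3 * 0.016 * 2520.0
Step 4: Total = 334.7 umol

334.7


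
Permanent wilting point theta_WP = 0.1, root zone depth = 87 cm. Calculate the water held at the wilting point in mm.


Step 1: Water (mm) = theta_WP * depth * 10
Step 2: Water = 0.1 * 87 * 10
Step 3: Water = 87.0 mm

87.0


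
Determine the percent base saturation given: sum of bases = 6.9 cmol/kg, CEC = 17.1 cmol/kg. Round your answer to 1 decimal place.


Step 1: BS = 100 * (sum of bases) / CEC
Step 2: BS = 100 * 6.9 / 17.1
Step 3: BS = 40.4%

40.4


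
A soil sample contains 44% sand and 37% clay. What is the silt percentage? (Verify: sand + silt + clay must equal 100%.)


Step 1: sand + silt + clay = 100%
Step 2: silt = 100 - sand - clay
Step 3: silt = 100 - 44 - 37
Step 4: silt = 19%

19


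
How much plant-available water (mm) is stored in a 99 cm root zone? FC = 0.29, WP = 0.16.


Step 1: Available water = (FC - WP) * depth * 10
Step 2: AW = (0.29 - 0.16) * 99 * 10
Step 3: AW = 0.13 * 99 * 10
Step 4: AW = 128.7 mm

128.7


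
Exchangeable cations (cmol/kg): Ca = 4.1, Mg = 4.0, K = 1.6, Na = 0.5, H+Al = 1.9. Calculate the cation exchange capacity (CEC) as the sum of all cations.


Step 1: CEC = Ca + Mg + K + Na + (H+Al)
Step 2: CEC = 4.1 + 4.0 + 1.6 + 0.5 + 1.9
Step 3: CEC = 12.1 cmol/kg

12.1


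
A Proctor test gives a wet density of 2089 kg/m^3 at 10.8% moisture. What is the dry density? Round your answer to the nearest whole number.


Step 1: Dry density = wet density / (1 + w/100)
Step 2: Dry density = 2089 / (1 + 10.8/100)
Step 3: Dry density = 2089 / 1.108
Step 4: Dry density = 1885 kg/m^3

1885


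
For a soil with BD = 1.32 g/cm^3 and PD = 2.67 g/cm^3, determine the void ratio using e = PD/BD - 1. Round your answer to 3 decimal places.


Step 1: e = PD / BD - 1
Step 2: e = 2.67 / 1.32 - 1
Step 3: e = 2.02273 - 1
Step 4: e = 1.023

1.023


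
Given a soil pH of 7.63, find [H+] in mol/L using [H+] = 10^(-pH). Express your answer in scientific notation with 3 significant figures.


Step 1: [H+] = 10^(-pH)
Step 2: [H+] = 10^(-7.63)
Step 3: [H+] = 2.34e-08 mol/L

2.34e-08


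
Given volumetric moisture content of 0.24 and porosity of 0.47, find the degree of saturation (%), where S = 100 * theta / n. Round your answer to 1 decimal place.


Step 1: S = 100 * theta_v / n
Step 2: S = 100 * 0.24 / 0.47
Step 3: S = 51.1%

51.1


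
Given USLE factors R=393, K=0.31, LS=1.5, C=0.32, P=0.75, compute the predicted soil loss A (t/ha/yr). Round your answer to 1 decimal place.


Step 1: A = R * K * LS * C * P
Step 2: R * K = 393 * 0.31 = 121.83
Step 3: (R*K) * LS = 121.83 * 1.5 = 182.745
Step 4: * C * P = 182.745 * 0.32 * 0.75 = 43.9
Step 5: A = 43.9 t/(ha*yr)

43.9


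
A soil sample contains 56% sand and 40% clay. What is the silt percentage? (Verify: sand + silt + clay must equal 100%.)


Step 1: sand + silt + clay = 100%
Step 2: silt = 100 - sand - clay
Step 3: silt = 100 - 56 - 40
Step 4: silt = 4%

4


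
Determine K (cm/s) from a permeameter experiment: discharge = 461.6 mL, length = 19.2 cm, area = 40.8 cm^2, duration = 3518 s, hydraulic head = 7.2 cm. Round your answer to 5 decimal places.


Step 1: K = Q * L / (A * t * h)
Step 2: Numerator = 461.6 * 19.2 = 8862.72
Step 3: Denominator = 40.8 * 3518 * 7.2 = 1033447.68
Step 4: K = 8862.72 / 1033447.68 = 0.00858 cm/s

0.00858


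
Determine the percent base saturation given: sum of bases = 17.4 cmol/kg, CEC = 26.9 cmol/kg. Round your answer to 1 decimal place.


Step 1: BS = 100 * (sum of bases) / CEC
Step 2: BS = 100 * 17.4 / 26.9
Step 3: BS = 64.7%

64.7


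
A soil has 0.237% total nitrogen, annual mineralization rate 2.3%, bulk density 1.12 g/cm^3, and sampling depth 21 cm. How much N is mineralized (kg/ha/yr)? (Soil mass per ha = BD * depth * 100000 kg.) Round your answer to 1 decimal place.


Step 1: Soil mass per ha = BD * depth * 100000 = 1.12 * 21 * 100000 = 2352000 kg
Step 2: Total N pool = soil mass * N%/100 = 2352000 * 0.237/100 = 5574.24 kg/ha
Step 3: N mineralized = N pool * rate%/100 = 5574.24 * 2.3/100 = 128.2 kg/ha/yr

128.2


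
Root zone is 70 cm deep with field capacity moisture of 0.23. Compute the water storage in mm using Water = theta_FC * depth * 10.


Step 1: Water (mm) = theta_FC * depth (cm) * 10
Step 2: Water = 0.23 * 70 * 10
Step 3: Water = 161.0 mm

161.0


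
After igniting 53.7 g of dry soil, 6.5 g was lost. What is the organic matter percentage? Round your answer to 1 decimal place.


Step 1: OM% = 100 * LOI / sample mass
Step 2: OM = 100 * 6.5 / 53.7
Step 3: OM = 12.1%

12.1


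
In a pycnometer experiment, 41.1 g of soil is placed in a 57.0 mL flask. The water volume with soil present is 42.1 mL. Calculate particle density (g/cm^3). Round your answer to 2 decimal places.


Step 1: Volume of solids = flask volume - water volume with soil
Step 2: V_solids = 57.0 - 42.1 = 14.9 mL
Step 3: Particle density = mass / V_solids = 41.1 / 14.9 = 2.76 g/cm^3

2.76


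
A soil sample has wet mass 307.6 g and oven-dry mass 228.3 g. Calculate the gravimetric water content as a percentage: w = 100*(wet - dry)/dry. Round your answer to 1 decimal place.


Step 1: Water mass = wet - dry = 307.6 - 228.3 = 79.3 g
Step 2: w = 100 * water mass / dry mass
Step 3: w = 100 * 79.3 / 228.3 = 34.7%

34.7


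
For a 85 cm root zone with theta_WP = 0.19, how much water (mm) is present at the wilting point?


Step 1: Water (mm) = theta_WP * depth * 10
Step 2: Water = 0.19 * 85 * 10
Step 3: Water = 161.5 mm

161.5


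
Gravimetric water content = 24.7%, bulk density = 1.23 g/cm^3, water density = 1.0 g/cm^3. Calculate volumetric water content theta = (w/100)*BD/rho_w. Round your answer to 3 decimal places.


Step 1: theta = (w / 100) * BD / rho_w
Step 2: theta = (24.7 / 100) * 1.23 / 1.0
Step 3: theta = 0.247 * 1.23
Step 4: theta = 0.304

0.304


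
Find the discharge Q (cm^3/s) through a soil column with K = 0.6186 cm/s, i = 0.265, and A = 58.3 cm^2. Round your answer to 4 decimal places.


Step 1: Apply Darcy's law: Q = K * i * A
Step 2: Q = 0.6186 * 0.265 * 58.3
Step 3: Q = 9.5571 cm^3/s

9.5571


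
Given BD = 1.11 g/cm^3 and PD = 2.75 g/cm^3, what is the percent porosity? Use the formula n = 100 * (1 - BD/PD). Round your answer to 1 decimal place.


Step 1: Formula: n = 100 * (1 - BD / PD)
Step 2: n = 100 * (1 - 1.11 / 2.75)
Step 3: n = 100 * (1 - 0.40364)
Step 4: n = 59.6%

59.6


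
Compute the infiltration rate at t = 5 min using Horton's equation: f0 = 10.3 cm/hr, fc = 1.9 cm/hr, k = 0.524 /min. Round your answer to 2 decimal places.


Step 1: f = fc + (f0 - fc) * exp(-k * t)
Step 2: exp(-0.524 * 5) = 0.072803
Step 3: f = 1.9 + (10.3 - 1.9) * 0.072803
Step 4: f = 1.9 + 8.4 * 0.072803
Step 5: f = 2.51 cm/hr

2.51


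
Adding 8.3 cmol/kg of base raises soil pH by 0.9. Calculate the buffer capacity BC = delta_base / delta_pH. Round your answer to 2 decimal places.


Step 1: BC = change in base / change in pH
Step 2: BC = 8.3 / 0.9
Step 3: BC = 9.22 cmol/(kg*pH unit)

9.22


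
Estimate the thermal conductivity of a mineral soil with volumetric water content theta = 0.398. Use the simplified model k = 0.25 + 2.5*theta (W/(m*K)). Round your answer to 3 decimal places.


Step 1: k = 0.25 + 2.5 * theta
Step 2: k = 0.25 + 2.5 * 0.398
Step 3: k = 0.25 + 0.995
Step 4: k = 1.245 W/(m*K)

1.245


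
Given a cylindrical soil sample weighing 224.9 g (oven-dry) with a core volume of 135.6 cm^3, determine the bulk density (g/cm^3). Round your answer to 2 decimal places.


Step 1: Identify the formula: BD = dry mass / volume
Step 2: Substitute values: BD = 224.9 / 135.6
Step 3: BD = 1.66 g/cm^3

1.66


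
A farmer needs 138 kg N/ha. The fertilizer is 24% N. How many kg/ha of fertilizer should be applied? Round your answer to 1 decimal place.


Step 1: Fertilizer rate = target N / (N content / 100)
Step 2: Rate = 138 / (24 / 100)
Step 3: Rate = 138 / 0.24
Step 4: Rate = 575.0 kg/ha

575.0


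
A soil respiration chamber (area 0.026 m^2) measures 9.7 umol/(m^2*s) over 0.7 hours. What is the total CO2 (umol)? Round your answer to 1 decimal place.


Step 1: Convert time to seconds: 0.7 hr * 3600 = 2520.0 s
Step 2: Total = flux * area * time_s
Step 3: Total = 9.7 * 0.026 * 2520.0
Step 4: Total = 635.5 umol

635.5


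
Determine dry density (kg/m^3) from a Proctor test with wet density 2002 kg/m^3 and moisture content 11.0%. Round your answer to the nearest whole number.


Step 1: Dry density = wet density / (1 + w/100)
Step 2: Dry density = 2002 / (1 + 11.0/100)
Step 3: Dry density = 2002 / 1.11
Step 4: Dry density = 1804 kg/m^3

1804


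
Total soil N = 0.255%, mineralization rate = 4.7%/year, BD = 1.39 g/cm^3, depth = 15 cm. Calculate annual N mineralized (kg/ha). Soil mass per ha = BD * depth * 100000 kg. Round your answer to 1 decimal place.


Step 1: Soil mass per ha = BD * depth * 100000 = 1.39 * 15 * 100000 = 2085000 kg
Step 2: Total N pool = soil mass * N%/100 = 2085000 * 0.255/100 = 5316.75 kg/ha
Step 3: N mineralized = N pool * rate%/100 = 5316.75 * 4.7/100 = 249.9 kg/ha/yr

249.9


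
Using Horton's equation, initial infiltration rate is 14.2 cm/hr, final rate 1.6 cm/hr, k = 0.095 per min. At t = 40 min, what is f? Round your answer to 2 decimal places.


Step 1: f = fc + (f0 - fc) * exp(-k * t)
Step 2: exp(-0.095 * 40) = 0.022371
Step 3: f = 1.6 + (14.2 - 1.6) * 0.022371
Step 4: f = 1.6 + 12.6 * 0.022371
Step 5: f = 1.88 cm/hr

1.88


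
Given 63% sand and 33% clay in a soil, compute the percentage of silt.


Step 1: sand + silt + clay = 100%
Step 2: silt = 100 - sand - clay
Step 3: silt = 100 - 63 - 33
Step 4: silt = 4%

4


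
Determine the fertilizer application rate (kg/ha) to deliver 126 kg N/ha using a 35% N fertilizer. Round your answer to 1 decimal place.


Step 1: Fertilizer rate = target N / (N content / 100)
Step 2: Rate = 126 / (35 / 100)
Step 3: Rate = 126 / 0.35
Step 4: Rate = 360.0 kg/ha

360.0


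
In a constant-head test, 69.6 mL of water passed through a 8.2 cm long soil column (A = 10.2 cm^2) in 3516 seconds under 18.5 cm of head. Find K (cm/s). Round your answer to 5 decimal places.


Step 1: K = Q * L / (A * t * h)
Step 2: Numerator = 69.6 * 8.2 = 570.72
Step 3: Denominator = 10.2 * 3516 * 18.5 = 663469.2
Step 4: K = 570.72 / 663469.2 = 0.00086 cm/s

0.00086


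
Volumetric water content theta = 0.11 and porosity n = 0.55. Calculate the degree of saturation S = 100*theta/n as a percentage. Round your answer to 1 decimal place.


Step 1: S = 100 * theta_v / n
Step 2: S = 100 * 0.11 / 0.55
Step 3: S = 20.0%

20.0


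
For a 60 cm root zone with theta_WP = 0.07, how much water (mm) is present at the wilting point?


Step 1: Water (mm) = theta_WP * depth * 10
Step 2: Water = 0.07 * 60 * 10
Step 3: Water = 42.0 mm

42.0


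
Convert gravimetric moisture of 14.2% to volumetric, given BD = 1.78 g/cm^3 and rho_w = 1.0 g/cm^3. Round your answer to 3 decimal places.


Step 1: theta = (w / 100) * BD / rho_w
Step 2: theta = (14.2 / 100) * 1.78 / 1.0
Step 3: theta = 0.142 * 1.78
Step 4: theta = 0.253

0.253


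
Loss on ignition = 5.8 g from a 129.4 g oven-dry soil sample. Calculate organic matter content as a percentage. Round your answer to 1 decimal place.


Step 1: OM% = 100 * LOI / sample mass
Step 2: OM = 100 * 5.8 / 129.4
Step 3: OM = 4.5%

4.5


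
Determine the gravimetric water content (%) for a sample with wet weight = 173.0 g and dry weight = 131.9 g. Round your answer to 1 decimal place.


Step 1: Water mass = wet - dry = 173.0 - 131.9 = 41.1 g
Step 2: w = 100 * water mass / dry mass
Step 3: w = 100 * 41.1 / 131.9 = 31.2%

31.2


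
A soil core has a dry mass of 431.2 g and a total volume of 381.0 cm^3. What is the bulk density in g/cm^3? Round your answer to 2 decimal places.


Step 1: Identify the formula: BD = dry mass / volume
Step 2: Substitute values: BD = 431.2 / 381.0
Step 3: BD = 1.13 g/cm^3

1.13


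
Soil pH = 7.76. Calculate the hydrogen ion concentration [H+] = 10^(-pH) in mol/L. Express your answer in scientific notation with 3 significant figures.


Step 1: [H+] = 10^(-pH)
Step 2: [H+] = 10^(-7.76)
Step 3: [H+] = 1.74e-08 mol/L

1.74e-08


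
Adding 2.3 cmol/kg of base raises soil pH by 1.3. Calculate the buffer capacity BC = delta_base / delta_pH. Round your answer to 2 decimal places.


Step 1: BC = change in base / change in pH
Step 2: BC = 2.3 / 1.3
Step 3: BC = 1.77 cmol/(kg*pH unit)

1.77


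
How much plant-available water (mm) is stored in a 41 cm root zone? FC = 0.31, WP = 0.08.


Step 1: Available water = (FC - WP) * depth * 10
Step 2: AW = (0.31 - 0.08) * 41 * 10
Step 3: AW = 0.23 * 41 * 10
Step 4: AW = 94.3 mm

94.3


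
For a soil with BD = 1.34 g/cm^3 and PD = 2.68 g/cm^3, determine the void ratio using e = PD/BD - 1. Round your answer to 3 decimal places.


Step 1: e = PD / BD - 1
Step 2: e = 2.68 / 1.34 - 1
Step 3: e = 2.0 - 1
Step 4: e = 1.0

1.0


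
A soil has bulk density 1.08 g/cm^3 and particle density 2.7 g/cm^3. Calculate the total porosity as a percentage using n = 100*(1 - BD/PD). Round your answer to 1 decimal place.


Step 1: Formula: n = 100 * (1 - BD / PD)
Step 2: n = 100 * (1 - 1.08 / 2.7)
Step 3: n = 100 * (1 - 0.4)
Step 4: n = 60.0%

60.0


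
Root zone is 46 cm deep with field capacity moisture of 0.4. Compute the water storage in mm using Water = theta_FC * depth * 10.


Step 1: Water (mm) = theta_FC * depth (cm) * 10
Step 2: Water = 0.4 * 46 * 10
Step 3: Water = 184.0 mm

184.0


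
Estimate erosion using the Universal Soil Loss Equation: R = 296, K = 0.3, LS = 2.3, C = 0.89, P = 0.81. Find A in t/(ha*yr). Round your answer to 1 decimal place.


Step 1: A = R * K * LS * C * P
Step 2: R * K = 296 * 0.3 = 88.8
Step 3: (R*K) * LS = 88.8 * 2.3 = 204.24
Step 4: * C * P = 204.24 * 0.89 * 0.81 = 147.2
Step 5: A = 147.2 t/(ha*yr)

147.2


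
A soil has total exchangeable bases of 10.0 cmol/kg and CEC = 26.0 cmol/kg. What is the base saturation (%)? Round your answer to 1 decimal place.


Step 1: BS = 100 * (sum of bases) / CEC
Step 2: BS = 100 * 10.0 / 26.0
Step 3: BS = 38.5%

38.5


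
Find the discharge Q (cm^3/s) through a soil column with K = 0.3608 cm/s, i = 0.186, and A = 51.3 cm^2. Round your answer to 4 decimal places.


Step 1: Apply Darcy's law: Q = K * i * A
Step 2: Q = 0.3608 * 0.186 * 51.3
Step 3: Q = 3.4427 cm^3/s

3.4427


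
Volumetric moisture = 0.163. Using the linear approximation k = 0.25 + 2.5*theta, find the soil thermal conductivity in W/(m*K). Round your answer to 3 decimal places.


Step 1: k = 0.25 + 2.5 * theta
Step 2: k = 0.25 + 2.5 * 0.163
Step 3: k = 0.25 + 0.408
Step 4: k = 0.658 W/(m*K)

0.658


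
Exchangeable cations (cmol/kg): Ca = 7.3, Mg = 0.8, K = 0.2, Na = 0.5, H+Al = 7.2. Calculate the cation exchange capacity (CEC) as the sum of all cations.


Step 1: CEC = Ca + Mg + K + Na + (H+Al)
Step 2: CEC = 7.3 + 0.8 + 0.2 + 0.5 + 7.2
Step 3: CEC = 16.0 cmol/kg

16.0


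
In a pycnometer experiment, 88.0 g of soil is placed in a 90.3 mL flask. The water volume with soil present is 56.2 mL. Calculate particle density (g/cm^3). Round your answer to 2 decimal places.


Step 1: Volume of solids = flask volume - water volume with soil
Step 2: V_solids = 90.3 - 56.2 = 34.1 mL
Step 3: Particle density = mass / V_solids = 88.0 / 34.1 = 2.58 g/cm^3

2.58


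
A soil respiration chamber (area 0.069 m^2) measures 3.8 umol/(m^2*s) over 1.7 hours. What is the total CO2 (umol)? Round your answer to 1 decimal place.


Step 1: Convert time to seconds: 1.7 hr * 3600 = 6120.0 s
Step 2: Total = flux * area * time_s
Step 3: Total = 3.8 * 0.069 * 6120.0
Step 4: Total = 1604.7 umol

1604.7


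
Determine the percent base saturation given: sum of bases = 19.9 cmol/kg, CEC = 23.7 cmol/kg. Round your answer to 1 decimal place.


Step 1: BS = 100 * (sum of bases) / CEC
Step 2: BS = 100 * 19.9 / 23.7
Step 3: BS = 84.0%

84.0


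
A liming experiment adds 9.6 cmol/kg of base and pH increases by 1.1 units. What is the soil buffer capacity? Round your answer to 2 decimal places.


Step 1: BC = change in base / change in pH
Step 2: BC = 9.6 / 1.1
Step 3: BC = 8.73 cmol/(kg*pH unit)

8.73


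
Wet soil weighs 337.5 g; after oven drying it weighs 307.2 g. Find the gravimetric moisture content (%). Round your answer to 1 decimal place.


Step 1: Water mass = wet - dry = 337.5 - 307.2 = 30.3 g
Step 2: w = 100 * water mass / dry mass
Step 3: w = 100 * 30.3 / 307.2 = 9.9%

9.9


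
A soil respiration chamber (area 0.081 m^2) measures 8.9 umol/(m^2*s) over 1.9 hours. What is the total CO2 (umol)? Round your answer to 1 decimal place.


Step 1: Convert time to seconds: 1.9 hr * 3600 = 6840.0 s
Step 2: Total = flux * area * time_s
Step 3: Total = 8.9 * 0.081 * 6840.0
Step 4: Total = 4931.0 umol

4931.0


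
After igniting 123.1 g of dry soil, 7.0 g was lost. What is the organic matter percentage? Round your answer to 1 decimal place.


Step 1: OM% = 100 * LOI / sample mass
Step 2: OM = 100 * 7.0 / 123.1
Step 3: OM = 5.7%

5.7


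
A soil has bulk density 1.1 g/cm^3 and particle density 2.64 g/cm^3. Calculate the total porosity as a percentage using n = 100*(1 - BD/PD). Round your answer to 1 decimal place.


Step 1: Formula: n = 100 * (1 - BD / PD)
Step 2: n = 100 * (1 - 1.1 / 2.64)
Step 3: n = 100 * (1 - 0.41667)
Step 4: n = 58.3%

58.3


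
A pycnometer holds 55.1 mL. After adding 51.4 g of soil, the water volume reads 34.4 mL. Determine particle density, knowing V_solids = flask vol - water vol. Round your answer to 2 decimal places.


Step 1: Volume of solids = flask volume - water volume with soil
Step 2: V_solids = 55.1 - 34.4 = 20.7 mL
Step 3: Particle density = mass / V_solids = 51.4 / 20.7 = 2.48 g/cm^3

2.48


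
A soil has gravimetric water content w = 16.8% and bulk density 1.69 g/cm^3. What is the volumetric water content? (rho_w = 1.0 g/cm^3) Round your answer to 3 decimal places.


Step 1: theta = (w / 100) * BD / rho_w
Step 2: theta = (16.8 / 100) * 1.69 / 1.0
Step 3: theta = 0.168 * 1.69
Step 4: theta = 0.284

0.284


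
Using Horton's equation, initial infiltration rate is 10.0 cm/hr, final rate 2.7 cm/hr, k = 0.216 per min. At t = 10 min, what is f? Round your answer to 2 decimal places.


Step 1: f = fc + (f0 - fc) * exp(-k * t)
Step 2: exp(-0.216 * 10) = 0.115325
Step 3: f = 2.7 + (10.0 - 2.7) * 0.115325
Step 4: f = 2.7 + 7.3 * 0.115325
Step 5: f = 3.54 cm/hr

3.54


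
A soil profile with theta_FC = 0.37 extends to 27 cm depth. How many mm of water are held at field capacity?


Step 1: Water (mm) = theta_FC * depth (cm) * 10
Step 2: Water = 0.37 * 27 * 10
Step 3: Water = 99.9 mm

99.9


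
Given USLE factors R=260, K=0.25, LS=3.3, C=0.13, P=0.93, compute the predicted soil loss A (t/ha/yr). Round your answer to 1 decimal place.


Step 1: A = R * K * LS * C * P
Step 2: R * K = 260 * 0.25 = 65.0
Step 3: (R*K) * LS = 65.0 * 3.3 = 214.5
Step 4: * C * P = 214.5 * 0.13 * 0.93 = 25.9
Step 5: A = 25.9 t/(ha*yr)

25.9


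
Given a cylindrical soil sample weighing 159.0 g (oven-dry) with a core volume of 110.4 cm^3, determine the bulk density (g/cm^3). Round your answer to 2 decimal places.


Step 1: Identify the formula: BD = dry mass / volume
Step 2: Substitute values: BD = 159.0 / 110.4
Step 3: BD = 1.44 g/cm^3

1.44


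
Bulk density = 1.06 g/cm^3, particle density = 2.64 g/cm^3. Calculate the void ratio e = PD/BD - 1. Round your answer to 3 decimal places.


Step 1: e = PD / BD - 1
Step 2: e = 2.64 / 1.06 - 1
Step 3: e = 2.49057 - 1
Step 4: e = 1.491

1.491


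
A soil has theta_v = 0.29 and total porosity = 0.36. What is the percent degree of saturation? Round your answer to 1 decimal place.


Step 1: S = 100 * theta_v / n
Step 2: S = 100 * 0.29 / 0.36
Step 3: S = 80.6%

80.6


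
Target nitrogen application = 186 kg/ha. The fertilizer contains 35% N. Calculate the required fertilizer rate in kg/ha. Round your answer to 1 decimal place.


Step 1: Fertilizer rate = target N / (N content / 100)
Step 2: Rate = 186 / (35 / 100)
Step 3: Rate = 186 / 0.35
Step 4: Rate = 531.4 kg/ha

531.4


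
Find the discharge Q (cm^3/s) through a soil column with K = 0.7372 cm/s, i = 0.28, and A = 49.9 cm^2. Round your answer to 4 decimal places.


Step 1: Apply Darcy's law: Q = K * i * A
Step 2: Q = 0.7372 * 0.28 * 49.9
Step 3: Q = 10.3002 cm^3/s

10.3002


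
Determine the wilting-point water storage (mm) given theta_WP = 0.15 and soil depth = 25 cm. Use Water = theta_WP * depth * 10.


Step 1: Water (mm) = theta_WP * depth * 10
Step 2: Water = 0.15 * 25 * 10
Step 3: Water = 37.5 mm

37.5


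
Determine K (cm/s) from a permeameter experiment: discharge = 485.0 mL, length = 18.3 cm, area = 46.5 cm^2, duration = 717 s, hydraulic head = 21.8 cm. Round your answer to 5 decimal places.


Step 1: K = Q * L / (A * t * h)
Step 2: Numerator = 485.0 * 18.3 = 8875.5
Step 3: Denominator = 46.5 * 717 * 21.8 = 726822.9
Step 4: K = 8875.5 / 726822.9 = 0.01221 cm/s

0.01221


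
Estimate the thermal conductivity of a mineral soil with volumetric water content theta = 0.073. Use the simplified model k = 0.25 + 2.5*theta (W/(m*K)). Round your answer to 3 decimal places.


Step 1: k = 0.25 + 2.5 * theta
Step 2: k = 0.25 + 2.5 * 0.073
Step 3: k = 0.25 + 0.183
Step 4: k = 0.433 W/(m*K)

0.433


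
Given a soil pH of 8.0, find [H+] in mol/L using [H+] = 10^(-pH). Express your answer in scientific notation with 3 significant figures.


Step 1: [H+] = 10^(-pH)
Step 2: [H+] = 10^(-8.0)
Step 3: [H+] = 1.00e-08 mol/L

1.00e-08


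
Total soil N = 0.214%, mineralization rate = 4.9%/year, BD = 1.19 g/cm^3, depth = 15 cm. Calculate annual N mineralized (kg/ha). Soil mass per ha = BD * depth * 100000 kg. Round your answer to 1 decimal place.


Step 1: Soil mass per ha = BD * depth * 100000 = 1.19 * 15 * 100000 = 1785000 kg
Step 2: Total N pool = soil mass * N%/100 = 1785000 * 0.214/100 = 3819.9 kg/ha
Step 3: N mineralized = N pool * rate%/100 = 3819.9 * 4.9/100 = 187.2 kg/ha/yr

187.2


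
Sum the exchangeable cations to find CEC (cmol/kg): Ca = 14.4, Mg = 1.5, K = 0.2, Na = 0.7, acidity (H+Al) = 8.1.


Step 1: CEC = Ca + Mg + K + Na + (H+Al)
Step 2: CEC = 14.4 + 1.5 + 0.2 + 0.7 + 8.1
Step 3: CEC = 24.9 cmol/kg

24.9


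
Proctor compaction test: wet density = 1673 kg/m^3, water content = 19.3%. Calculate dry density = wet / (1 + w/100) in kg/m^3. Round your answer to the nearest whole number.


Step 1: Dry density = wet density / (1 + w/100)
Step 2: Dry density = 1673 / (1 + 19.3/100)
Step 3: Dry density = 1673 / 1.193
Step 4: Dry density = 1402 kg/m^3

1402


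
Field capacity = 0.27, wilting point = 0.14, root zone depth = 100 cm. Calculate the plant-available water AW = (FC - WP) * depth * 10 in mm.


Step 1: Available water = (FC - WP) * depth * 10
Step 2: AW = (0.27 - 0.14) * 100 * 10
Step 3: AW = 0.13 * 100 * 10
Step 4: AW = 130.0 mm

130.0


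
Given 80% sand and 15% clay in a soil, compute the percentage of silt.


Step 1: sand + silt + clay = 100%
Step 2: silt = 100 - sand - clay
Step 3: silt = 100 - 80 - 15
Step 4: silt = 5%

5


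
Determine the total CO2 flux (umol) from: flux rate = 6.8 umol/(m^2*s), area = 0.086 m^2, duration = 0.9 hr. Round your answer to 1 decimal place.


Step 1: Convert time to seconds: 0.9 hr * 3600 = 3240.0 s
Step 2: Total = flux * area * time_s
Step 3: Total = 6.8 * 0.086 * 3240.0
Step 4: Total = 1894.8 umol

1894.8


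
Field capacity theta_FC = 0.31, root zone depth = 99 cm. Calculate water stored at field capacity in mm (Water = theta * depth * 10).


Step 1: Water (mm) = theta_FC * depth (cm) * 10
Step 2: Water = 0.31 * 99 * 10
Step 3: Water = 306.9 mm

306.9


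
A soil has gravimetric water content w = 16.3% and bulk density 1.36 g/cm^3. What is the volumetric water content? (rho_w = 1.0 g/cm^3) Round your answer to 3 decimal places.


Step 1: theta = (w / 100) * BD / rho_w
Step 2: theta = (16.3 / 100) * 1.36 / 1.0
Step 3: theta = 0.163 * 1.36
Step 4: theta = 0.222

0.222
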